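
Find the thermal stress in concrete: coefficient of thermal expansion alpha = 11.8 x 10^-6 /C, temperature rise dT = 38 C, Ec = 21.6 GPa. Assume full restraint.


sigma = alpha * dT * Ec
= 11.8e-6 * 38 * 21.6 * 1000
= 9.685 MPa

9.685


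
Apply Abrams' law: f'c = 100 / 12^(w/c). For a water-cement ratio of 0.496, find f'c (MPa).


f'c = 100 / 12^0.496
= 100 / 3.43
= 29.16 MPa

29.16


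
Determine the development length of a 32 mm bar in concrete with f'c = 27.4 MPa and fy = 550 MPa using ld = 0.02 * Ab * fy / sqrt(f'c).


Ab = pi * 32^2 / 4 = 804.248 mm2
ld = 0.02 * 804.248 * 550 / sqrt(27.4)
= 1690.1 mm

1690.1


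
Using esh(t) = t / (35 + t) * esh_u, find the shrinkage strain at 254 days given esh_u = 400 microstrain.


esh(254) = 254 / (35 + 254) * 400
= 254 / 289 * 400
= 351.6 microstrain

351.6


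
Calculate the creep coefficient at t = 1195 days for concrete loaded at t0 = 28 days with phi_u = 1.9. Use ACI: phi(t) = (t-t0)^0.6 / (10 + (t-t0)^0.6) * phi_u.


dt = 1195 - 28 = 1167
phi = 1167^0.6 / (10 + 1167^0.6) * 1.9
= 1.66

1.66


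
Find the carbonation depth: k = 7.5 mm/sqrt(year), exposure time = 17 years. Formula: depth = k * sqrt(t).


depth = k * sqrt(t)
= 7.5 * sqrt(17)
= 30.92 mm

30.92


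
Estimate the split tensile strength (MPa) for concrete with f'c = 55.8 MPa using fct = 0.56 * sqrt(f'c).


fct = 0.56 * sqrt(55.8)
= 0.56 * 7.47
= 4.183 MPa

4.183


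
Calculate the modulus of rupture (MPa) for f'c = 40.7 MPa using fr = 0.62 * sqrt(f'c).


fr = 0.62 * sqrt(40.7)
= 3.955 MPa

3.955


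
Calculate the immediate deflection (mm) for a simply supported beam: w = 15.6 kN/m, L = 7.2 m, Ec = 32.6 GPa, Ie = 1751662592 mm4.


Convert: L = 7.2 m = 7200 mm, Ec = 32.6 GPa = 32600 MPa
delta = 5 * 15.6 * 7200^4 / (384 * 32600 * 1751662592)
= 9.56 mm

9.56


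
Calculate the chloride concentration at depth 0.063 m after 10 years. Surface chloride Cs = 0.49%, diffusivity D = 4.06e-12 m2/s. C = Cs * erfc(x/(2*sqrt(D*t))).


t_seconds = 10 * 365.25 * 24 * 3600 = 315576000.0 s
arg = 0.063 / (2 * sqrt(4.06e-12 * 315576000.0))
= 0.88
erfc(0.88) = 0.2133
C = 0.49 * 0.2133 = 0.1045%

0.1045


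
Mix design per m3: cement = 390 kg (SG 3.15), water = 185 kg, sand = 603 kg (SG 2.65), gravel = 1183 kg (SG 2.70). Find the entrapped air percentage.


Vol cement = 390 / (3.15 * 1000) = 0.12381 m3
Vol water = 185 / 1000 = 0.185 m3
Vol sand = 603 / (2.65 * 1000) = 0.227547 m3
Vol gravel = 1183 / (2.70 * 1000) = 0.438148 m3
Total solid + water volume = 0.974505 m3
Air = (1 - 0.974505) * 100 = 2.55%

2.55


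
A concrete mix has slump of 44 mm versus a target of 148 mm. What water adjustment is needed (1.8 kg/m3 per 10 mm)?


Difference = 148 - 44 = 104 mm
Water adjustment = 104 * 1.8 / 10 = 18.7 kg/m3

18.7


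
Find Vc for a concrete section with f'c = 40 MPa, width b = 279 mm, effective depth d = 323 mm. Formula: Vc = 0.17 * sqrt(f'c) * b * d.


Vc = 0.17 * sqrt(40) * 279 * 323 / 1000
= 96.89 kN

96.89


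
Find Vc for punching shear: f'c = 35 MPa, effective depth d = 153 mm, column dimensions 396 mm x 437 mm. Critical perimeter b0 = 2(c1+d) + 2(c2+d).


b0 = 2*(396 + 153) + 2*(437 + 153) = 2278 mm
Vc = 0.33 * sqrt(35) * 2278 * 153 / 1000
= 680.45 kN

680.45


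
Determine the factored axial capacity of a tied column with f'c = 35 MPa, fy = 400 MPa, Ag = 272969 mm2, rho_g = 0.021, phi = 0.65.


Ast = rho * Ag = 0.021 * 272969 = 5732.349 mm2
phi*Pn = 0.65 * 0.80 * (0.85 * 35 * (272969 - 5732.349) + 400 * 5732.349) / 1000
= 5326.48 kN

5326.48


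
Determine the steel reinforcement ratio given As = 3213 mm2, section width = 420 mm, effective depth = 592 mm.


rho = As / (b * d)
= 3213 / (420 * 592)
= 0.0129

0.0129


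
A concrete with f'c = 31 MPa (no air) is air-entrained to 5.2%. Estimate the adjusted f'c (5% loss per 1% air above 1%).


Strength loss = (5.2 - 1) * 5 = 21.0%
f'c = 31 * (1 - 21.0/100)
= 24.49 MPa

24.49


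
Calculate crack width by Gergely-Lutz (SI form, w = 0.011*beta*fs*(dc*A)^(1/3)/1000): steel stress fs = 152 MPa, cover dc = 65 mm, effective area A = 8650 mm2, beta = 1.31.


w = 0.011 * beta * fs * (dc * A)^(1/3) / 1000
= 0.011 * 1.31 * 152 * (65 * 8650)^(1/3) / 1000
= 0.181 mm

0.181


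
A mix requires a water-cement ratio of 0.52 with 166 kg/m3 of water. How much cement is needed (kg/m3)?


Cement = water / (w/c)
= 166 / 0.52
= 319.2 kg/m3

319.2


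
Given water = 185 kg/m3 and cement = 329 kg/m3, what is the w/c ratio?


w/c = water / cement
w/c = 185 / 329 = 0.562

0.562


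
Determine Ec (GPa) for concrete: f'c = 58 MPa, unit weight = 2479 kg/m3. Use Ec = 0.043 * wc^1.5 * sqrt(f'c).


Ec = 0.043 * 2479^1.5 * sqrt(58) / 1000
= 40.42 GPa

40.42


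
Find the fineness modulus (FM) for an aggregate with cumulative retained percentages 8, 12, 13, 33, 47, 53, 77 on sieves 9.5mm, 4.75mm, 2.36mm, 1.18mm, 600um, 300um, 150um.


FM = sum(cumulative % retained) / 100
= 243 / 100
= 2.43

2.43


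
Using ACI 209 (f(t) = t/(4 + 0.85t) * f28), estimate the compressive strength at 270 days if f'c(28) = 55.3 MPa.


f(270) = 270 / (4 + 0.85 * 270) * 55.3
= 270 / 233.5 * 55.3
= 63.94 MPa

63.94


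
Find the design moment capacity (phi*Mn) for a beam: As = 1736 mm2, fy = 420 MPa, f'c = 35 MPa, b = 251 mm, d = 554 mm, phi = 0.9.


a = As * fy / (0.85 * f'c * b)
= 1736 * 420 / (0.85 * 35 * 251)
= 97.6424 mm
Mn = As * fy * (d - a/2) / 10^6
= 368.336 kN-m
phi*Mn = 0.9 * 368.336 = 331.5 kN-m

331.5


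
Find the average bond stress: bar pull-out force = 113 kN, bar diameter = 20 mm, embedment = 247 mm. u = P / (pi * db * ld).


u = P / (pi * db * ld)
= 113 * 1000 / (pi * 20 * 247)
= 7.281 MPa

7.281


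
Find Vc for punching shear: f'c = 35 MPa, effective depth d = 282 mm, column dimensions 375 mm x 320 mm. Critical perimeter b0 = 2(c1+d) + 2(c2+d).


b0 = 2*(375 + 282) + 2*(320 + 282) = 2518 mm
Vc = 0.33 * sqrt(35) * 2518 * 282 / 1000
= 1386.29 kN

1386.29


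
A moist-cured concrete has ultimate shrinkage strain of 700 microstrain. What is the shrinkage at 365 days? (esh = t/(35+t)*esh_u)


esh(365) = 365 / (35 + 365) * 700
= 365 / 400 * 700
= 638.8 microstrain

638.8


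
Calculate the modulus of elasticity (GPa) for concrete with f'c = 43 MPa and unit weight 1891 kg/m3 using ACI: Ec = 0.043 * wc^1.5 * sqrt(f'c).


Ec = 0.043 * 1891^1.5 * sqrt(43) / 1000
= 23.19 GPa

23.19


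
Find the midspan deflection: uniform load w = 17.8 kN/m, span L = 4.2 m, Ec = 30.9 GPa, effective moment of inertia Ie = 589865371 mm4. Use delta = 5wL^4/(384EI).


Convert: L = 4.2 m = 4200 mm, Ec = 30.9 GPa = 30900 MPa
delta = 5 * 17.8 * 4200^4 / (384 * 30900 * 589865371)
= 3.96 mm

3.96


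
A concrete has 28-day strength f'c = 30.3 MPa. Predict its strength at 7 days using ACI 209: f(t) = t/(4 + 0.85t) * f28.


f(7) = 7 / (4 + 0.85 * 7) * 30.3
= 7 / 9.95 * 30.3
= 21.32 MPa

21.32


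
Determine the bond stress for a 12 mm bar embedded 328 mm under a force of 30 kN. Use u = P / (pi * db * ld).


u = P / (pi * db * ld)
= 30 * 1000 / (pi * 12 * 328)
= 2.426 MPa

2.426


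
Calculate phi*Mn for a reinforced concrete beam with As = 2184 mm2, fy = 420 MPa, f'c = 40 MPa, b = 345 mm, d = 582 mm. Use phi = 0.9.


a = As * fy / (0.85 * f'c * b)
= 2184 * 420 / (0.85 * 40 * 345)
= 78.1995 mm
Mn = As * fy * (d - a/2) / 10^6
= 497.9915 kN-m
phi*Mn = 0.9 * 497.9915 = 448.19 kN-m

448.19


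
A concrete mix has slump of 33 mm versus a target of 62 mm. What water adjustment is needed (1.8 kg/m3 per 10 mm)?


Difference = 62 - 33 = 29 mm
Water adjustment = 29 * 1.8 / 10 = 5.2 kg/m3

5.2


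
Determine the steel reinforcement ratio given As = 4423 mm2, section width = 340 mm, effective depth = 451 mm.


rho = As / (b * d)
= 4423 / (340 * 451)
= 0.0288

0.0288


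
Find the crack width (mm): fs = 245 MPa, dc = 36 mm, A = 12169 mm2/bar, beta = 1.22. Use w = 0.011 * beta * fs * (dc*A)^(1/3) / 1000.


w = 0.011 * beta * fs * (dc * A)^(1/3) / 1000
= 0.011 * 1.22 * 245 * (36 * 12169)^(1/3) / 1000
= 0.25 mm

0.25


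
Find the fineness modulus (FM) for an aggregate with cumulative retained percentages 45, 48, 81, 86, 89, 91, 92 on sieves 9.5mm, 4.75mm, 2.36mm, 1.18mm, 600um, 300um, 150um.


FM = sum(cumulative % retained) / 100
= 532 / 100
= 5.32

5.32


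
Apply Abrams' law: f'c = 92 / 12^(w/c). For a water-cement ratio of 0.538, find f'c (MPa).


f'c = 92 / 12^0.538
= 92 / 3.807
= 24.17 MPa

24.17


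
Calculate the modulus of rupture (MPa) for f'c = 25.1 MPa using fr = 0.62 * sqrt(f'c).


fr = 0.62 * sqrt(25.1)
= 3.106 MPa

3.106


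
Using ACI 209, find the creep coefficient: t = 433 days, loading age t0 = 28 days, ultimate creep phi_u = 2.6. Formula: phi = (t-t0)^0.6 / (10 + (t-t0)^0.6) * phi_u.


dt = 433 - 28 = 405
phi = 405^0.6 / (10 + 405^0.6) * 2.6
= 2.043

2.043


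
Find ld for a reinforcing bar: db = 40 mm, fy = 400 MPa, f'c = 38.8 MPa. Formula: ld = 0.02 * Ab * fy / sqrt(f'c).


Ab = pi * 40^2 / 4 = 1256.637 mm2
ld = 0.02 * 1256.637 * 400 / sqrt(38.8)
= 1613.9 mm

1613.9


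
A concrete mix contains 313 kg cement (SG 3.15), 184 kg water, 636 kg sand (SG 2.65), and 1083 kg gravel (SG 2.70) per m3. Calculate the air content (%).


Vol cement = 313 / (3.15 * 1000) = 0.099365 m3
Vol water = 184 / 1000 = 0.184 m3
Vol sand = 636 / (2.65 * 1000) = 0.24 m3
Vol gravel = 1083 / (2.70 * 1000) = 0.401111 m3
Total solid + water volume = 0.924476 m3
Air = (1 - 0.924476) * 100 = 7.55%

7.55


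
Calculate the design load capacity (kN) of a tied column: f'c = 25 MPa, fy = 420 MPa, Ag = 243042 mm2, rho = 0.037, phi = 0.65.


Ast = rho * Ag = 0.037 * 243042 = 8992.554 mm2
phi*Pn = 0.65 * 0.80 * (0.85 * 25 * (243042 - 8992.554) + 420 * 8992.554) / 1000
= 4550.22 kN

4550.22


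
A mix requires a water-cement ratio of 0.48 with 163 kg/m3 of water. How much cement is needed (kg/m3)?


Cement = water / (w/c)
= 163 / 0.48
= 339.6 kg/m3

339.6


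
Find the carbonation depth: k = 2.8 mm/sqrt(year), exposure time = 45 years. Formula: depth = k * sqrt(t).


depth = k * sqrt(t)
= 2.8 * sqrt(45)
= 18.78 mm

18.78


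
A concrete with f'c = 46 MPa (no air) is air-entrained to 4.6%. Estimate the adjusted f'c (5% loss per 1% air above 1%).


Strength loss = (4.6 - 1) * 5 = 18.0%
f'c = 46 * (1 - 18.0/100)
= 37.72 MPa

37.72


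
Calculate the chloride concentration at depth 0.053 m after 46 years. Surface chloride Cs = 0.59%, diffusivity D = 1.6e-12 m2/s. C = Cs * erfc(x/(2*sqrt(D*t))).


t_seconds = 46 * 365.25 * 24 * 3600 = 1451649600.0 s
arg = 0.053 / (2 * sqrt(1.6e-12 * 1451649600.0))
= 0.5499
erfc(0.5499) = 0.4368
C = 0.59 * 0.4368 = 0.2577%

0.2577


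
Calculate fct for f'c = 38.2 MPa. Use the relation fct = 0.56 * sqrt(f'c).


fct = 0.56 * sqrt(38.2)
= 0.56 * 6.181
= 3.461 MPa

3.461


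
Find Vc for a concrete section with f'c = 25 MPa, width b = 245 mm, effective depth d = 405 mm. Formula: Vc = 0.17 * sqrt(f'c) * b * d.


Vc = 0.17 * sqrt(25) * 245 * 405 / 1000
= 84.34 kN

84.34


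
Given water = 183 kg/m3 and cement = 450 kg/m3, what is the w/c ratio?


w/c = water / cement
w/c = 183 / 450 = 0.407

0.407


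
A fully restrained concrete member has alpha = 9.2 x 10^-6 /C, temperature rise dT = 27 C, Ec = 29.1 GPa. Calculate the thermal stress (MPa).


sigma = alpha * dT * Ec
= 9.2e-6 * 27 * 29.1 * 1000
= 7.228 MPa

7.228


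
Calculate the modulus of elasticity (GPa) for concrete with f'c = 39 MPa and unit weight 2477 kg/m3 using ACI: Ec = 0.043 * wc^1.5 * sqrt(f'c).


Ec = 0.043 * 2477^1.5 * sqrt(39) / 1000
= 33.1 GPa

33.1


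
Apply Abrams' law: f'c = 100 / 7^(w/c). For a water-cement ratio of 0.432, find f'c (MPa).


f'c = 100 / 7^0.432
= 100 / 2.318
= 43.14 MPa

43.14


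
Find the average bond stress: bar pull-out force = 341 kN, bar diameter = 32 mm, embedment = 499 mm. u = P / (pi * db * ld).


u = P / (pi * db * ld)
= 341 * 1000 / (pi * 32 * 499)
= 6.798 MPa

6.798


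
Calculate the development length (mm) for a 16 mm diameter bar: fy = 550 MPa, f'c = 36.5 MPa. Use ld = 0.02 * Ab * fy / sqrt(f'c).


Ab = pi * 16^2 / 4 = 201.062 mm2
ld = 0.02 * 201.062 * 550 / sqrt(36.5)
= 366.1 mm

366.1


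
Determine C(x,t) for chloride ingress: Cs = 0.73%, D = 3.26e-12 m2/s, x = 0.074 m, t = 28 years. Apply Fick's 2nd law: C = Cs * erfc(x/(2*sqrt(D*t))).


t_seconds = 28 * 365.25 * 24 * 3600 = 883612800.0 s
arg = 0.074 / (2 * sqrt(3.26e-12 * 883612800.0))
= 0.6894
erfc(0.6894) = 0.3296
C = 0.73 * 0.3296 = 0.2406%

0.2406


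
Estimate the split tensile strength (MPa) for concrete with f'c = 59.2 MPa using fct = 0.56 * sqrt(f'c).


fct = 0.56 * sqrt(59.2)
= 0.56 * 7.694
= 4.309 MPa

4.309


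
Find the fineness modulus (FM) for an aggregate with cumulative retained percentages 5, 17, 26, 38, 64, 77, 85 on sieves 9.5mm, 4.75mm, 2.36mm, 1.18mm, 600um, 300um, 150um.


FM = sum(cumulative % retained) / 100
= 312 / 100
= 3.12

3.12


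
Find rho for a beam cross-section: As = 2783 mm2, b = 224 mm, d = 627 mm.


rho = As / (b * d)
= 2783 / (224 * 627)
= 0.0198

0.0198


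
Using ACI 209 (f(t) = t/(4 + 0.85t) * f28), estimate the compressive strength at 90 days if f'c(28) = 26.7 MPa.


f(90) = 90 / (4 + 0.85 * 90) * 26.7
= 90 / 80.5 * 26.7
= 29.85 MPa

29.85


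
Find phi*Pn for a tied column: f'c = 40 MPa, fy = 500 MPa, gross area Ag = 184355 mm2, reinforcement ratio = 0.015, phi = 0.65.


Ast = rho * Ag = 0.015 * 184355 = 2765.325 mm2
phi*Pn = 0.65 * 0.80 * (0.85 * 40 * (184355 - 2765.325) + 500 * 2765.325) / 1000
= 3929.49 kN

3929.49


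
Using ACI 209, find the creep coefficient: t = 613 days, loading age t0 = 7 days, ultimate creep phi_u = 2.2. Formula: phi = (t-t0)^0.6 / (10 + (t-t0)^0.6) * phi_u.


dt = 613 - 7 = 606
phi = 606^0.6 / (10 + 606^0.6) * 2.2
= 1.812

1.812


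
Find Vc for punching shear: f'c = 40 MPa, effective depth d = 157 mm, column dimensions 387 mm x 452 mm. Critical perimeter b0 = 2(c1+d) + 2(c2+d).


b0 = 2*(387 + 157) + 2*(452 + 157) = 2306 mm
Vc = 0.33 * sqrt(40) * 2306 * 157 / 1000
= 755.62 kN

755.62


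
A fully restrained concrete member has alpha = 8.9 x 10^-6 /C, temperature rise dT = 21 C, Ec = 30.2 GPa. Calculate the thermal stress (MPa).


sigma = alpha * dT * Ec
= 8.9e-6 * 21 * 30.2 * 1000
= 5.644 MPa

5.644


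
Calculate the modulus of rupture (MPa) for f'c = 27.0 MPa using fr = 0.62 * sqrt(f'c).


fr = 0.62 * sqrt(27.0)
= 3.222 MPa

3.222


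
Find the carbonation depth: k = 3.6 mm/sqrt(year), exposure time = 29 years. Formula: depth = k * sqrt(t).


depth = k * sqrt(t)
= 3.6 * sqrt(29)
= 19.39 mm

19.39


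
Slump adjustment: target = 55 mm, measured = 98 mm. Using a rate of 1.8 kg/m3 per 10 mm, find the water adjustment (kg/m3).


Difference = 55 - 98 = -43 mm
Water adjustment = -43 * 1.8 / 10 = -7.7 kg/m3

-7.7


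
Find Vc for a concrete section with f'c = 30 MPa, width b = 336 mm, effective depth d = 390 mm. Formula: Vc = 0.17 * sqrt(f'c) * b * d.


Vc = 0.17 * sqrt(30) * 336 * 390 / 1000
= 122.02 kN

122.02


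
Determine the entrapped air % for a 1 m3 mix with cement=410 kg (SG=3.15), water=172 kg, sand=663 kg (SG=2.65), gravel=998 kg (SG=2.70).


Vol cement = 410 / (3.15 * 1000) = 0.130159 m3
Vol water = 172 / 1000 = 0.172 m3
Vol sand = 663 / (2.65 * 1000) = 0.250189 m3
Vol gravel = 998 / (2.70 * 1000) = 0.36963 m3
Total solid + water volume = 0.921977 m3
Air = (1 - 0.921977) * 100 = 7.8%

7.8


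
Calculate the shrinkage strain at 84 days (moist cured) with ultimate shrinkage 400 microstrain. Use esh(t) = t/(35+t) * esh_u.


esh(84) = 84 / (35 + 84) * 400
= 84 / 119 * 400
= 282.4 microstrain

282.4


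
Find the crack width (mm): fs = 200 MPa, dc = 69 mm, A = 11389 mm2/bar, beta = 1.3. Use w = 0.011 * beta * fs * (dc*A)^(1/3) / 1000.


w = 0.011 * beta * fs * (dc * A)^(1/3) / 1000
= 0.011 * 1.3 * 200 * (69 * 11389)^(1/3) / 1000
= 0.264 mm

0.264


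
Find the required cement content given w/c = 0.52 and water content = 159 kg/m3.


Cement = water / (w/c)
= 159 / 0.52
= 305.8 kg/m3

305.8


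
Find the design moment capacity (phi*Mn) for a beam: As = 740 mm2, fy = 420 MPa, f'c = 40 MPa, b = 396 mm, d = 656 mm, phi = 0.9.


a = As * fy / (0.85 * f'c * b)
= 740 * 420 / (0.85 * 40 * 396)
= 23.0838 mm
Mn = As * fy * (d - a/2) / 10^6
= 200.2976 kN-m
phi*Mn = 0.9 * 200.2976 = 180.27 kN-m

180.27


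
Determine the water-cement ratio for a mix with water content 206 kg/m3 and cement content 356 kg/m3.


w/c = water / cement
w/c = 206 / 356 = 0.579

0.579


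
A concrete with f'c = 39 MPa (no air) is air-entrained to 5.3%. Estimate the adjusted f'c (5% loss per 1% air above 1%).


Strength loss = (5.3 - 1) * 5 = 21.5%
f'c = 39 * (1 - 21.5/100)
= 30.62 MPa

30.62


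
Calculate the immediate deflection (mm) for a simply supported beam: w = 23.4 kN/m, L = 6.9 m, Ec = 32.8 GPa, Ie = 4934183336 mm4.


Convert: L = 6.9 m = 6900 mm, Ec = 32.8 GPa = 32800 MPa
delta = 5 * 23.4 * 6900^4 / (384 * 32800 * 4934183336)
= 4.27 mm

4.27


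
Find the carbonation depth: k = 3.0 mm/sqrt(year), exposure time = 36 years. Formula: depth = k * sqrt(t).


depth = k * sqrt(t)
= 3.0 * sqrt(36)
= 18.0 mm

18.0


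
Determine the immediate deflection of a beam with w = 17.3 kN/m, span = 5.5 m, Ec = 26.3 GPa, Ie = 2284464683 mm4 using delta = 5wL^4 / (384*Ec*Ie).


Convert: L = 5.5 m = 5500 mm, Ec = 26.3 GPa = 26300 MPa
delta = 5 * 17.3 * 5500^4 / (384 * 26300 * 2284464683)
= 3.43 mm

3.43


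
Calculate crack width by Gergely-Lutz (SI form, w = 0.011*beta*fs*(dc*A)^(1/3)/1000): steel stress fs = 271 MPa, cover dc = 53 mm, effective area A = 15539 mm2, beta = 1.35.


w = 0.011 * beta * fs * (dc * A)^(1/3) / 1000
= 0.011 * 1.35 * 271 * (53 * 15539)^(1/3) / 1000
= 0.377 mm

0.377


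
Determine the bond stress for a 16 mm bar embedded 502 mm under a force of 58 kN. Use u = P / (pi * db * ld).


u = P / (pi * db * ld)
= 58 * 1000 / (pi * 16 * 502)
= 2.299 MPa

2.299


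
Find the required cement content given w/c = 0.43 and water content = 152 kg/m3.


Cement = water / (w/c)
= 152 / 0.43
= 353.5 kg/m3

353.5


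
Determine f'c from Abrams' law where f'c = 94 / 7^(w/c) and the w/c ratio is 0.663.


f'c = 94 / 7^0.663
= 94 / 3.633
= 25.87 MPa

25.87


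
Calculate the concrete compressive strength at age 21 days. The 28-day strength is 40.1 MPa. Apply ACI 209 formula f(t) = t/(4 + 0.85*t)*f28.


f(21) = 21 / (4 + 0.85 * 21) * 40.1
= 21 / 21.85 * 40.1
= 38.54 MPa

38.54


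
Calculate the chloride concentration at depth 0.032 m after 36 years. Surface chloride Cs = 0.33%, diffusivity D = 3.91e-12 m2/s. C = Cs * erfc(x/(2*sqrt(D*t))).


t_seconds = 36 * 365.25 * 24 * 3600 = 1136073600.0 s
arg = 0.032 / (2 * sqrt(3.91e-12 * 1136073600.0))
= 0.2401
erfc(0.2401) = 0.7342
C = 0.33 * 0.7342 = 0.2423%

0.2423


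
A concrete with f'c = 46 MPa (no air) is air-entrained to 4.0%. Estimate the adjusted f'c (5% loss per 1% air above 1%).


Strength loss = (4.0 - 1) * 5 = 15.0%
f'c = 46 * (1 - 15.0/100)
= 39.1 MPa

39.1


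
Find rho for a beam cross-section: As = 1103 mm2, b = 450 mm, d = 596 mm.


rho = As / (b * d)
= 1103 / (450 * 596)
= 0.0041

0.0041


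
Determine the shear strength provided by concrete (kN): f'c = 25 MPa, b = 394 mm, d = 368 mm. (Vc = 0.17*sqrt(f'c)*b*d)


Vc = 0.17 * sqrt(25) * 394 * 368 / 1000
= 123.24 kN

123.24


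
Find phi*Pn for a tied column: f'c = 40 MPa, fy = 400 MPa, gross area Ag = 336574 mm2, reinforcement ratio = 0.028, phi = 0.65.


Ast = rho * Ag = 0.028 * 336574 = 9424.072 mm2
phi*Pn = 0.65 * 0.80 * (0.85 * 40 * (336574 - 9424.072) + 400 * 9424.072) / 1000
= 7744.22 kN

7744.22


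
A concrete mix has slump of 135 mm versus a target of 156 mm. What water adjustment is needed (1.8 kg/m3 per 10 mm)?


Difference = 156 - 135 = 21 mm
Water adjustment = 21 * 1.8 / 10 = 3.8 kg/m3

3.8


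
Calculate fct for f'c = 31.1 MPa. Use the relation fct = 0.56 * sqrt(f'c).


fct = 0.56 * sqrt(31.1)
= 0.56 * 5.577
= 3.123 MPa

3.123


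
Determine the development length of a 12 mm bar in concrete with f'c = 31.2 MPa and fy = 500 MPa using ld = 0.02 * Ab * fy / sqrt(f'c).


Ab = pi * 12^2 / 4 = 113.097 mm2
ld = 0.02 * 113.097 * 500 / sqrt(31.2)
= 202.5 mm

202.5


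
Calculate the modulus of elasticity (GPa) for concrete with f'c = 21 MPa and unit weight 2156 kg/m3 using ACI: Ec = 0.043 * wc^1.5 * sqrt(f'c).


Ec = 0.043 * 2156^1.5 * sqrt(21) / 1000
= 19.73 GPa

19.73


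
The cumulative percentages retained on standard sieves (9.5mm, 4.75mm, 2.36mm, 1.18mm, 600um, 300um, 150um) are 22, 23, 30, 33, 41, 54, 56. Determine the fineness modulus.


FM = sum(cumulative % retained) / 100
= 259 / 100
= 2.59

2.59


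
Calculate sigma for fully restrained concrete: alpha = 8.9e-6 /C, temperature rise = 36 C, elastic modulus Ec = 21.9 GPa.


sigma = alpha * dT * Ec
= 8.9e-6 * 36 * 21.9 * 1000
= 7.017 MPa

7.017


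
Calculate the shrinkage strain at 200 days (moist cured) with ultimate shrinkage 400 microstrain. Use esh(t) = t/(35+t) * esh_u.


esh(200) = 200 / (35 + 200) * 400
= 200 / 235 * 400
= 340.4 microstrain

340.4


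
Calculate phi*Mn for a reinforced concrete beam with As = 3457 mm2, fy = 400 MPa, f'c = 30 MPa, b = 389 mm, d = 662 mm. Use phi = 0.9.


a = As * fy / (0.85 * f'c * b)
= 3457 * 400 / (0.85 * 30 * 389)
= 139.4022 mm
Mn = As * fy * (d - a/2) / 10^6
= 819.0309 kN-m
phi*Mn = 0.9 * 819.0309 = 737.13 kN-m

737.13


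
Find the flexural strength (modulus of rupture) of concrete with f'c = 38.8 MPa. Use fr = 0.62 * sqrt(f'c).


fr = 0.62 * sqrt(38.8)
= 3.862 MPa

3.862


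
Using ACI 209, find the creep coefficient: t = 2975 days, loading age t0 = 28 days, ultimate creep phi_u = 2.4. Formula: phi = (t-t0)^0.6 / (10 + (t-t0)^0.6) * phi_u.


dt = 2975 - 28 = 2947
phi = 2947^0.6 / (10 + 2947^0.6) * 2.4
= 2.216

2.216


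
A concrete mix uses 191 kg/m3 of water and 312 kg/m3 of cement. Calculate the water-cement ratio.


w/c = water / cement
w/c = 191 / 312 = 0.612

0.612


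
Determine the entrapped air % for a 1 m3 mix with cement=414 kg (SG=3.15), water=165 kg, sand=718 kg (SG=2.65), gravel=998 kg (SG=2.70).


Vol cement = 414 / (3.15 * 1000) = 0.131429 m3
Vol water = 165 / 1000 = 0.165 m3
Vol sand = 718 / (2.65 * 1000) = 0.270943 m3
Vol gravel = 998 / (2.70 * 1000) = 0.36963 m3
Total solid + water volume = 0.937002 m3
Air = (1 - 0.937002) * 100 = 6.3%

6.3


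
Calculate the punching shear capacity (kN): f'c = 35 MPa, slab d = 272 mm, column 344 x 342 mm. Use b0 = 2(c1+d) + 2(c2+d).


b0 = 2*(344 + 272) + 2*(342 + 272) = 2460 mm
Vc = 0.33 * sqrt(35) * 2460 * 272 / 1000
= 1306.33 kN

1306.33


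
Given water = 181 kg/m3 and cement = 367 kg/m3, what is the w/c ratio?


w/c = water / cement
w/c = 181 / 367 = 0.493

0.493


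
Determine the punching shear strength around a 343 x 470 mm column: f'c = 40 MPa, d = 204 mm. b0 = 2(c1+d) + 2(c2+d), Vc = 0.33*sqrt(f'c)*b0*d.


b0 = 2*(343 + 204) + 2*(470 + 204) = 2442 mm
Vc = 0.33 * sqrt(40) * 2442 * 204 / 1000
= 1039.73 kN

1039.73


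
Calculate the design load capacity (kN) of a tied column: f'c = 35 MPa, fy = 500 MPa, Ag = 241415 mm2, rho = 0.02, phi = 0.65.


Ast = rho * Ag = 0.02 * 241415 = 4828.3 mm2
phi*Pn = 0.65 * 0.80 * (0.85 * 35 * (241415 - 4828.3) + 500 * 4828.3) / 1000
= 4915.35 kN

4915.35


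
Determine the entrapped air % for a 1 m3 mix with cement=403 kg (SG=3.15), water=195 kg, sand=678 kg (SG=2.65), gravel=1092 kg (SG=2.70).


Vol cement = 403 / (3.15 * 1000) = 0.127937 m3
Vol water = 195 / 1000 = 0.195 m3
Vol sand = 678 / (2.65 * 1000) = 0.255849 m3
Vol gravel = 1092 / (2.70 * 1000) = 0.404444 m3
Total solid + water volume = 0.98323 m3
Air = (1 - 0.98323) * 100 = 1.68%

1.68


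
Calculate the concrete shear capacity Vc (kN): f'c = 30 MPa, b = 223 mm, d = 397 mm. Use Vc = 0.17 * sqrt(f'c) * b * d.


Vc = 0.17 * sqrt(30) * 223 * 397 / 1000
= 82.43 kN

82.43


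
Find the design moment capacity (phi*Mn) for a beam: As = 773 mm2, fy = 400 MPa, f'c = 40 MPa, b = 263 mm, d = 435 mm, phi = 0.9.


a = As * fy / (0.85 * f'c * b)
= 773 * 400 / (0.85 * 40 * 263)
= 34.5784 mm
Mn = As * fy * (d - a/2) / 10^6
= 129.1562 kN-m
phi*Mn = 0.9 * 129.1562 = 116.24 kN-m

116.24


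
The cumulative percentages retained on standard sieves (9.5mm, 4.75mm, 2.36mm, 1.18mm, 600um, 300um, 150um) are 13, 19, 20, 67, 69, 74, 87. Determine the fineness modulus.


FM = sum(cumulative % retained) / 100
= 349 / 100
= 3.49

3.49


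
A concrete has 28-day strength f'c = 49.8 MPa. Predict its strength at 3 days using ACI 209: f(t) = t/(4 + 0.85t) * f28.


f(3) = 3 / (4 + 0.85 * 3) * 49.8
= 3 / 6.55 * 49.8
= 22.81 MPa

22.81


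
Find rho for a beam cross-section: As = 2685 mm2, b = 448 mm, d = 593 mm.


rho = As / (b * d)
= 2685 / (448 * 593)
= 0.0101

0.0101


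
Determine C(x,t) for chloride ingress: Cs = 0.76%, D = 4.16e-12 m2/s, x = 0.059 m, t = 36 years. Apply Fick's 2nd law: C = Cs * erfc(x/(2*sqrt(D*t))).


t_seconds = 36 * 365.25 * 24 * 3600 = 1136073600.0 s
arg = 0.059 / (2 * sqrt(4.16e-12 * 1136073600.0))
= 0.4291
erfc(0.4291) = 0.5439
C = 0.76 * 0.5439 = 0.4134%

0.4134


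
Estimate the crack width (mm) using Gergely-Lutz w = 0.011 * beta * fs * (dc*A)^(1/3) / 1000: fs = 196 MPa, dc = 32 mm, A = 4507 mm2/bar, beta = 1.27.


w = 0.011 * beta * fs * (dc * A)^(1/3) / 1000
= 0.011 * 1.27 * 196 * (32 * 4507)^(1/3) / 1000
= 0.144 mm

0.144


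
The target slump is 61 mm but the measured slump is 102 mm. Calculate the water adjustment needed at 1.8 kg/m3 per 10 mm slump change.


Difference = 61 - 102 = -41 mm
Water adjustment = -41 * 1.8 / 10 = -7.4 kg/m3

-7.4


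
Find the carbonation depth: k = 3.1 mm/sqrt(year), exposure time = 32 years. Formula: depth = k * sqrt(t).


depth = k * sqrt(t)
= 3.1 * sqrt(32)
= 17.54 mm

17.54


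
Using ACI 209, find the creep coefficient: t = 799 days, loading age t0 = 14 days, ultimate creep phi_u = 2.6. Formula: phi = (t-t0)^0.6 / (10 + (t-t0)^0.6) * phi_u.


dt = 799 - 14 = 785
phi = 785^0.6 / (10 + 785^0.6) * 2.6
= 2.197

2.197


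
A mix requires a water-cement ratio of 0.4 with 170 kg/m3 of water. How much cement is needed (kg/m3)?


Cement = water / (w/c)
= 170 / 0.4
= 425.0 kg/m3

425.0


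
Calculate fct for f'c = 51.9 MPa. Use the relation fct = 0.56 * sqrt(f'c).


fct = 0.56 * sqrt(51.9)
= 0.56 * 7.204
= 4.034 MPa

4.034


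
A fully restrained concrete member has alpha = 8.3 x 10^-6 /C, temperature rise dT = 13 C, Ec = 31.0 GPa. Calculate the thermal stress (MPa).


sigma = alpha * dT * Ec
= 8.3e-6 * 13 * 31.0 * 1000
= 3.345 MPa

3.345


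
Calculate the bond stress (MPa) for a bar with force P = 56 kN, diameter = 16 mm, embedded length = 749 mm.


u = P / (pi * db * ld)
= 56 * 1000 / (pi * 16 * 749)
= 1.487 MPa

1.487


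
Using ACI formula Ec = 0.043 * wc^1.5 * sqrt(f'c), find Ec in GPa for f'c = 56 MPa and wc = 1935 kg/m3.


Ec = 0.043 * 1935^1.5 * sqrt(56) / 1000
= 27.39 GPa

27.39


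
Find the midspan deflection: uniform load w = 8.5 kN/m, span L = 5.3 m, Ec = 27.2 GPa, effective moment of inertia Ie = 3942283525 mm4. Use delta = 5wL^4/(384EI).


Convert: L = 5.3 m = 5300 mm, Ec = 27.2 GPa = 27200 MPa
delta = 5 * 8.5 * 5300^4 / (384 * 27200 * 3942283525)
= 0.81 mm

0.81


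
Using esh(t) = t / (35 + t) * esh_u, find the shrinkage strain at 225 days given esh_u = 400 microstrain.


esh(225) = 225 / (35 + 225) * 400
= 225 / 260 * 400
= 346.2 microstrain

346.2


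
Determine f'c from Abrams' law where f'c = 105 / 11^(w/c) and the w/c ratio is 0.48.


f'c = 105 / 11^0.48
= 105 / 3.161
= 33.21 MPa

33.21


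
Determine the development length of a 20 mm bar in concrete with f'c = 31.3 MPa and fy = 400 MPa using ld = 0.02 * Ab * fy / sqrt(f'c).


Ab = pi * 20^2 / 4 = 314.159 mm2
ld = 0.02 * 314.159 * 400 / sqrt(31.3)
= 449.2 mm

449.2


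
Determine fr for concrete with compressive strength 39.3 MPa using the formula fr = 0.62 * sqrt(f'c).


fr = 0.62 * sqrt(39.3)
= 3.887 MPa

3.887


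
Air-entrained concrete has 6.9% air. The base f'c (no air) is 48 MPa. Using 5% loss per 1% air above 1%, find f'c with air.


Strength loss = (6.9 - 1) * 5 = 29.5%
f'c = 48 * (1 - 29.5/100)
= 33.84 MPa

33.84


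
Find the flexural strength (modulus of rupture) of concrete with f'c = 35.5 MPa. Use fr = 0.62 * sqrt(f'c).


fr = 0.62 * sqrt(35.5)
= 3.694 MPa

3.694


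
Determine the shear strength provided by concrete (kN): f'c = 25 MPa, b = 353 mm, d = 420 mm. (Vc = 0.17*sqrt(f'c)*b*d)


Vc = 0.17 * sqrt(25) * 353 * 420 / 1000
= 126.02 kN

126.02


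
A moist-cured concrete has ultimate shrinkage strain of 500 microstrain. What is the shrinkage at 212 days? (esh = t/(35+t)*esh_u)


esh(212) = 212 / (35 + 212) * 500
= 212 / 247 * 500
= 429.1 microstrain

429.1


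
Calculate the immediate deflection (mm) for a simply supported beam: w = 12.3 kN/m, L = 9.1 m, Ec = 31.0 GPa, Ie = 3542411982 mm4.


Convert: L = 9.1 m = 9100 mm, Ec = 31.0 GPa = 31000 MPa
delta = 5 * 12.3 * 9100^4 / (384 * 31000 * 3542411982)
= 10.0 mm

10.0


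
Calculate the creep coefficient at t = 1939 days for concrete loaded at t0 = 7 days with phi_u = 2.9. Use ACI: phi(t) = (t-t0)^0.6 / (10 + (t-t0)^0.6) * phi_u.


dt = 1939 - 7 = 1932
phi = 1932^0.6 / (10 + 1932^0.6) * 2.9
= 2.62

2.62


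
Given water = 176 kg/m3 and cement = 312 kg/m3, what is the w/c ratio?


w/c = water / cement
w/c = 176 / 312 = 0.564

0.564


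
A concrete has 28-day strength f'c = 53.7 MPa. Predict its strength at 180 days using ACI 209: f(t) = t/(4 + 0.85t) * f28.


f(180) = 180 / (4 + 0.85 * 180) * 53.7
= 180 / 157.0 * 53.7
= 61.57 MPa

61.57


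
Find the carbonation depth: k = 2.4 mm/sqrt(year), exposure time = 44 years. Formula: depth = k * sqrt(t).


depth = k * sqrt(t)
= 2.4 * sqrt(44)
= 15.92 mm

15.92


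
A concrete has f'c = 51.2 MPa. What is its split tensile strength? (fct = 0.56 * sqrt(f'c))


fct = 0.56 * sqrt(51.2)
= 0.56 * 7.155
= 4.007 MPa

4.007


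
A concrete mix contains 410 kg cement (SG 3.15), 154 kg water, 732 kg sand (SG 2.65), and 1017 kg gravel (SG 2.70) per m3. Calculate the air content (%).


Vol cement = 410 / (3.15 * 1000) = 0.130159 m3
Vol water = 154 / 1000 = 0.154 m3
Vol sand = 732 / (2.65 * 1000) = 0.276226 m3
Vol gravel = 1017 / (2.70 * 1000) = 0.376667 m3
Total solid + water volume = 0.937052 m3
Air = (1 - 0.937052) * 100 = 6.29%

6.29


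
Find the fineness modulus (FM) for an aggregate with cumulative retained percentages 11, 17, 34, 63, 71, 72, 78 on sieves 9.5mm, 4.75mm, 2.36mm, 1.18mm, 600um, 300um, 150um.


FM = sum(cumulative % retained) / 100
= 346 / 100
= 3.46

3.46


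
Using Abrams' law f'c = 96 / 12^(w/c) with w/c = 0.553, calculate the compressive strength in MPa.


f'c = 96 / 12^0.553
= 96 / 3.952
= 24.29 MPa

24.29


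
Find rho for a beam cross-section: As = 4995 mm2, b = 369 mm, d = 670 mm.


rho = As / (b * d)
= 4995 / (369 * 670)
= 0.0202

0.0202


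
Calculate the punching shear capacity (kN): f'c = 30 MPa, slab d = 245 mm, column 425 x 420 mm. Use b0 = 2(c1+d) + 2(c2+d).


b0 = 2*(425 + 245) + 2*(420 + 245) = 2670 mm
Vc = 0.33 * sqrt(30) * 2670 * 245 / 1000
= 1182.37 kN

1182.37


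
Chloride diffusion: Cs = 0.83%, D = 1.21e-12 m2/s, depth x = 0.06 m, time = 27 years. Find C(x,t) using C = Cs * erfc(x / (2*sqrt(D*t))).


t_seconds = 27 * 365.25 * 24 * 3600 = 852055200.0 s
arg = 0.06 / (2 * sqrt(1.21e-12 * 852055200.0))
= 0.9343
erfc(0.9343) = 0.1864
C = 0.83 * 0.1864 = 0.1547%

0.1547


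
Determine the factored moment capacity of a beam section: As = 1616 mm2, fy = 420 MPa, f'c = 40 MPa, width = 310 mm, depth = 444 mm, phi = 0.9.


a = As * fy / (0.85 * f'c * b)
= 1616 * 420 / (0.85 * 40 * 310)
= 64.3947 mm
Mn = As * fy * (d - a/2) / 10^6
= 279.4987 kN-m
phi*Mn = 0.9 * 279.4987 = 251.55 kN-m

251.55


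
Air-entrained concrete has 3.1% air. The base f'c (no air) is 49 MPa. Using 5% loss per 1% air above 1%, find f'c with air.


Strength loss = (3.1 - 1) * 5 = 10.5%
f'c = 49 * (1 - 10.5/100)
= 43.86 MPa

43.86


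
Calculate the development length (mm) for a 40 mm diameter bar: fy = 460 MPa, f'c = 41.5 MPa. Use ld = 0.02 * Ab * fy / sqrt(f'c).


Ab = pi * 40^2 / 4 = 1256.637 mm2
ld = 0.02 * 1256.637 * 460 / sqrt(41.5)
= 1794.6 mm

1794.6


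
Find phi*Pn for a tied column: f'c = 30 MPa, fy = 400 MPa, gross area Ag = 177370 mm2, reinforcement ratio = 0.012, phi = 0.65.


Ast = rho * Ag = 0.012 * 177370 = 2128.44 mm2
phi*Pn = 0.65 * 0.80 * (0.85 * 30 * (177370 - 2128.44) + 400 * 2128.44) / 1000
= 2766.42 kN

2766.42


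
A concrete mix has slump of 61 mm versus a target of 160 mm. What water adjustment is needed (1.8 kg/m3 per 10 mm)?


Difference = 160 - 61 = 99 mm
Water adjustment = 99 * 1.8 / 10 = 17.8 kg/m3

17.8


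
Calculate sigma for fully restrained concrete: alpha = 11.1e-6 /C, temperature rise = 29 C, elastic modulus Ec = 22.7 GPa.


sigma = alpha * dT * Ec
= 11.1e-6 * 29 * 22.7 * 1000
= 7.307 MPa

7.307


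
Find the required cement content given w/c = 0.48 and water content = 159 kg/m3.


Cement = water / (w/c)
= 159 / 0.48
= 331.2 kg/m3

331.2


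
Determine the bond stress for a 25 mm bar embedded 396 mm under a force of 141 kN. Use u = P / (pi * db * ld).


u = P / (pi * db * ld)
= 141 * 1000 / (pi * 25 * 396)
= 4.534 MPa

4.534


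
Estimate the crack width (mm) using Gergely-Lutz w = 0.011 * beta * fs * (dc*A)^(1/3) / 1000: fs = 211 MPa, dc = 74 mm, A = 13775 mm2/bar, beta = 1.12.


w = 0.011 * beta * fs * (dc * A)^(1/3) / 1000
= 0.011 * 1.12 * 211 * (74 * 13775)^(1/3) / 1000
= 0.262 mm

0.262


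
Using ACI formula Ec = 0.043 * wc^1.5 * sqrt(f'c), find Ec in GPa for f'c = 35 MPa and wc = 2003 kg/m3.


Ec = 0.043 * 2003^1.5 * sqrt(35) / 1000
= 22.8 GPa

22.8


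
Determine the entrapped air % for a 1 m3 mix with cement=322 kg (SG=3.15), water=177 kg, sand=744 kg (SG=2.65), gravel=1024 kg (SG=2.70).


Vol cement = 322 / (3.15 * 1000) = 0.102222 m3
Vol water = 177 / 1000 = 0.177 m3
Vol sand = 744 / (2.65 * 1000) = 0.280755 m3
Vol gravel = 1024 / (2.70 * 1000) = 0.379259 m3
Total solid + water volume = 0.939236 m3
Air = (1 - 0.939236) * 100 = 6.08%

6.08


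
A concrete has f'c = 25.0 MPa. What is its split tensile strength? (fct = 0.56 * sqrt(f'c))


fct = 0.56 * sqrt(25.0)
= 0.56 * 5.0
= 2.8 MPa

2.8


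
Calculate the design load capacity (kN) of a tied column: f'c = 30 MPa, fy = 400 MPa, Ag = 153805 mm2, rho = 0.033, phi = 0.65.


Ast = rho * Ag = 0.033 * 153805 = 5075.565 mm2
phi*Pn = 0.65 * 0.80 * (0.85 * 30 * (153805 - 5075.565) + 400 * 5075.565) / 1000
= 3027.87 kN

3027.87


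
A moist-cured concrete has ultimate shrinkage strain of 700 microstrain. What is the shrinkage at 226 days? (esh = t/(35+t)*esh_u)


esh(226) = 226 / (35 + 226) * 700
= 226 / 261 * 700
= 606.1 microstrain

606.1


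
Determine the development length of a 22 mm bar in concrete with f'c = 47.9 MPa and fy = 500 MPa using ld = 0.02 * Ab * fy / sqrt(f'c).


Ab = pi * 22^2 / 4 = 380.133 mm2
ld = 0.02 * 380.133 * 500 / sqrt(47.9)
= 549.2 mm

549.2


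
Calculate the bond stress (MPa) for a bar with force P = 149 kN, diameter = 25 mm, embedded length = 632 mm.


u = P / (pi * db * ld)
= 149 * 1000 / (pi * 25 * 632)
= 3.002 MPa

3.002


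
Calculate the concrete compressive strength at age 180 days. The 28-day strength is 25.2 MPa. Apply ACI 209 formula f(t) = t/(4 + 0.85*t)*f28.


f(180) = 180 / (4 + 0.85 * 180) * 25.2
= 180 / 157.0 * 25.2
= 28.89 MPa

28.89


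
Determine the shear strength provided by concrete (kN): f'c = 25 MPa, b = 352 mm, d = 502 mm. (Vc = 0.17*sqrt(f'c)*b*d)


Vc = 0.17 * sqrt(25) * 352 * 502 / 1000
= 150.2 kN

150.2


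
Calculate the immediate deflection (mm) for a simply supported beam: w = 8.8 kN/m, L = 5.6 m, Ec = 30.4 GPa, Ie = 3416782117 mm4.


Convert: L = 5.6 m = 5600 mm, Ec = 30.4 GPa = 30400 MPa
delta = 5 * 8.8 * 5600^4 / (384 * 30400 * 3416782117)
= 1.08 mm

1.08


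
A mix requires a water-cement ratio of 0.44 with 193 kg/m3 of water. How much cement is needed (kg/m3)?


Cement = water / (w/c)
= 193 / 0.44
= 438.6 kg/m3

438.6


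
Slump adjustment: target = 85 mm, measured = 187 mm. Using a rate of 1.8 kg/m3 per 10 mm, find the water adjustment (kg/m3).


Difference = 85 - 187 = -102 mm
Water adjustment = -102 * 1.8 / 10 = -18.4 kg/m3

-18.4


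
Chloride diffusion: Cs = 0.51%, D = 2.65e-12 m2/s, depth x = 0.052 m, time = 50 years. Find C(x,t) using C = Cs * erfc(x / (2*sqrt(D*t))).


t_seconds = 50 * 365.25 * 24 * 3600 = 1577880000.0 s
arg = 0.052 / (2 * sqrt(2.65e-12 * 1577880000.0))
= 0.4021
erfc(0.4021) = 0.5696
C = 0.51 * 0.5696 = 0.2905%

0.2905


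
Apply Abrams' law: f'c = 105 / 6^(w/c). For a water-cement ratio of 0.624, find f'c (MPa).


f'c = 105 / 6^0.624
= 105 / 3.059
= 34.33 MPa

34.33


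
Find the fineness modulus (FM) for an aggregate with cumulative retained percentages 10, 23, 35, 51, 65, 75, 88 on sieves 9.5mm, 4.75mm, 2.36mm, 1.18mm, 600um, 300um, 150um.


FM = sum(cumulative % retained) / 100
= 347 / 100
= 3.47

3.47


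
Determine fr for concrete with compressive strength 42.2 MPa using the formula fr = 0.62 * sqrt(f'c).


fr = 0.62 * sqrt(42.2)
= 4.028 MPa

4.028


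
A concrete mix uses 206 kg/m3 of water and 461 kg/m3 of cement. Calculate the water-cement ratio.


w/c = water / cement
w/c = 206 / 461 = 0.447

0.447


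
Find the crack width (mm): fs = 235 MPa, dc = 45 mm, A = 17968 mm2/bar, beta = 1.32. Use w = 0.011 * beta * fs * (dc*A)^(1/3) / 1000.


w = 0.011 * beta * fs * (dc * A)^(1/3) / 1000
= 0.011 * 1.32 * 235 * (45 * 17968)^(1/3) / 1000
= 0.318 mm

0.318


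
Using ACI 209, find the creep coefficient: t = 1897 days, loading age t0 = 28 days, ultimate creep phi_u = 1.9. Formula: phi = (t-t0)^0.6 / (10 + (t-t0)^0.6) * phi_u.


dt = 1897 - 28 = 1869
phi = 1869^0.6 / (10 + 1869^0.6) * 1.9
= 1.713

1.713


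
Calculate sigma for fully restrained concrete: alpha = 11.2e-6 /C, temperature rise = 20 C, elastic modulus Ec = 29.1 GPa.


sigma = alpha * dT * Ec
= 11.2e-6 * 20 * 29.1 * 1000
= 6.518 MPa

6.518


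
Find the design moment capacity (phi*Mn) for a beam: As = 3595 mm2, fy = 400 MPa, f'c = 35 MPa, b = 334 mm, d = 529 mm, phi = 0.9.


a = As * fy / (0.85 * f'c * b)
= 3595 * 400 / (0.85 * 35 * 334)
= 144.719 mm
Mn = As * fy * (d - a/2) / 10^6
= 656.6491 kN-m
phi*Mn = 0.9 * 656.6491 = 590.98 kN-m

590.98


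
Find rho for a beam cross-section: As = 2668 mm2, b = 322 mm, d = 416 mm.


rho = As / (b * d)
= 2668 / (322 * 416)
= 0.0199

0.0199


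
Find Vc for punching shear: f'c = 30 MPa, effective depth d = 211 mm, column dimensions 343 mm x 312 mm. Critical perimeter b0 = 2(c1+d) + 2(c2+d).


b0 = 2*(343 + 211) + 2*(312 + 211) = 2154 mm
Vc = 0.33 * sqrt(30) * 2154 * 211 / 1000
= 821.49 kN

821.49


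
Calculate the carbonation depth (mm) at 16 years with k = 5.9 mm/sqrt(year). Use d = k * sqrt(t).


depth = k * sqrt(t)
= 5.9 * sqrt(16)
= 23.6 mm

23.6


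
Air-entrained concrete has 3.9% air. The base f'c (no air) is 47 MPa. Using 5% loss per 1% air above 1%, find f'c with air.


Strength loss = (3.9 - 1) * 5 = 14.5%
f'c = 47 * (1 - 14.5/100)
= 40.19 MPa

40.19


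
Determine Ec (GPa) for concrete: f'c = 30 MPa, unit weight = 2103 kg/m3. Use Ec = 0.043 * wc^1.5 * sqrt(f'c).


Ec = 0.043 * 2103^1.5 * sqrt(30) / 1000
= 22.71 GPa

22.71
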